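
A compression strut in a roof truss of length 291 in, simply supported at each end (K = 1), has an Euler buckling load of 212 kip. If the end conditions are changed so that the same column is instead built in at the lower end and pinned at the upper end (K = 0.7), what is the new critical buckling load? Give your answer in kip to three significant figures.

P_cr ≈ 433 kip

P_cr ∝ 1/K², so P_cr,new = P_cr,old × (K_old/K_new)² = 212 × (1/0.7)²
= 212 × 2.041 = 433 kip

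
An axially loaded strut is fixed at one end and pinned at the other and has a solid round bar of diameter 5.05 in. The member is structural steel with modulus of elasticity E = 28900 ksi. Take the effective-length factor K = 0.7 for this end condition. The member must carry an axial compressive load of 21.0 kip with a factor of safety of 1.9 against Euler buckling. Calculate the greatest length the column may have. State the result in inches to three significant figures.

I = πd⁴/64 = π×5.05⁴/64 = 31.93 in⁴
Required critical load P_cr = n·P = 1.9 × 21.0 = 39.90 kip = 3.990×10^4 lb
From P_cr = π²EI/(K·L)²:  L = (1/K)·√(π²EI/P_cr) = (1/0.7)·√(π²×2.89×10^7×31.93/3.990×10^4)
L = 682 in

L_max ≈ 682 in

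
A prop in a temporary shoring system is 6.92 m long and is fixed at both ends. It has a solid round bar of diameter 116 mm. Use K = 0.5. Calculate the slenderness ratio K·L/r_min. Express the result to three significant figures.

λ ≈ 119

I = πd⁴/64 = π×116⁴/64 = 8.888×10^6 mm⁴
A = 1.057×10^4 mm²;  r_min = √(I/A) = √(8.888×10^6/1.057×10^4) = 29.00 mm
L_e = K·L = 0.5 × 6.92 m = 3.460 m = 3460.0 mm
λ = L_e / r_min = 3460.0 / 29.00 = 119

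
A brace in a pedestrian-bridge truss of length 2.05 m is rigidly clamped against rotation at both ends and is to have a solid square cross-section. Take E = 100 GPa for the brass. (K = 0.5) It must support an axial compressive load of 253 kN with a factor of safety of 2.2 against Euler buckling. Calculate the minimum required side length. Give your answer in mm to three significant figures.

Required P_cr = n·P = 2.2 × 253 = 556.6 kN
L_e = K·L = 0.5 × 2.05 = 1.025 m
Required I = P_cr·L_e²/(π²E) = 5.566×10^5 × 1.025² / (π² × 1.00×10^11) = 5.925×10^-7 m⁴
I_req = 5.925×10^5 mm⁴
Solid square: I = a⁴/12  ⇒  a = (12I)^(1/4) = (12×5.925×10^5)^(1/4) = 51.6 mm

a ≈ 51.6 mm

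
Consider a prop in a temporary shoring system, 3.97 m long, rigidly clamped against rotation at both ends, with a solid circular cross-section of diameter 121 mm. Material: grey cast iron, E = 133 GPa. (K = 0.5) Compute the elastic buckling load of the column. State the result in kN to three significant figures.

P_cr ≈ 3510 kN

I = πd⁴/64 = π×121⁴/64 = 1.052×10^7 mm⁴
I = 1.052×10^7 mm⁴ = 1.052×10^-5 m⁴
Effective length L_e = K·L = 0.5 × 3.97 = 1.985 m
P_cr = π²EI / L_e² = π² × 133×10⁹ × 1.052×10^-5 / 1.985² = 3.505×10^6 N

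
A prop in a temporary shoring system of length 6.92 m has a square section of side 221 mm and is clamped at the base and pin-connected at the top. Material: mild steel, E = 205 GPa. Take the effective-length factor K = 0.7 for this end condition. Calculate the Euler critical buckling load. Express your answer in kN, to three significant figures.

I = a⁴/12 = 221⁴/12 = 1.988×10^8 mm⁴
I = 1.988×10^8 mm⁴ = 1.988×10^-4 m⁴
Effective length L_e = K·L = 0.7 × 6.92 = 4.844 m
P_cr = π²EI / L_e² = π² × 205×10⁹ × 1.988×10^-4 / 4.844² = 1.714×10^7 N

P_cr ≈ 17100 kN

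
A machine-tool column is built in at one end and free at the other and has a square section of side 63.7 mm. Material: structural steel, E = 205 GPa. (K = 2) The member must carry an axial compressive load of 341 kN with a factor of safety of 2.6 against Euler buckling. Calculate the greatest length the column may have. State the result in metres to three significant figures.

L_max ≈ 0.885 m

I = a⁴/12 = 63.7⁴/12 = 1.372×10^6 mm⁴
I = 1.372×10^-6 m⁴
Required critical load P_cr = n·P = 2.6 × 341 = 886.6 kN = 8.866×10^5 N
From P_cr = π²EI/(K·L)²:  L = (1/K)·√(π²EI/P_cr) = (1/2)·√(π²×2.05×10^11×1.372×10^-6/8.866×10^5)
L = 0.885 m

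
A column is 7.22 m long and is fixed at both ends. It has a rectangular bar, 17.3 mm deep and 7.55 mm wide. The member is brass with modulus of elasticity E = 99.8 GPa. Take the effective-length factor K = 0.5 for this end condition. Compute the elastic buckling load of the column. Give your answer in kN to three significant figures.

Buckling occurs about the weak axis: I_min = h·b³/12 with b = 7.55 mm (the shorter side).
I_min = 17.3×7.55³/12 = 620.4 mm⁴
I = 620.4 mm⁴ = 6.204×10^-10 m⁴
Effective length L_e = K·L = 0.5 × 7.22 = 3.610 m
P_cr = π²EI / L_e² = π² × 99.8×10⁹ × 6.204×10^-10 / 3.610² = 46.89 N

P_cr ≈ 0.0469 kN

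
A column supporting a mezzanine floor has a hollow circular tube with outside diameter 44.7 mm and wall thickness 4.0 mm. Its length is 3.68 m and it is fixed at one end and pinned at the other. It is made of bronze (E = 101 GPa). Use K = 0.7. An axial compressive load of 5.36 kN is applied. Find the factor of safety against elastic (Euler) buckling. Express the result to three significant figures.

Inner diameter d_i = 44.7 − 2×4.0 = 36.70 mm
I = π(d_o⁴ − d_i⁴)/64 = π(44.7⁴ − 36.70⁴)/64 = 1.069×10^5 mm⁴
I = 1.069×10^5 mm⁴ = 1.069×10^-7 m⁴
Effective length L_e = K·L = 0.7 × 3.68 = 2.576 m
P_cr = π²EI / L_e² = π² × 101×10⁹ × 1.069×10^-7 / 2.576² = 1.606×10^4 N
Factor of safety n = P_cr / P = 16.062 / 5.36 = 3.00

n ≈ 3.00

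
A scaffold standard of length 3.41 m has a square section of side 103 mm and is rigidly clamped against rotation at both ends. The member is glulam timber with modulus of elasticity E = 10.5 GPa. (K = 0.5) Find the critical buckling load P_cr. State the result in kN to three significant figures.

I = a⁴/12 = 103⁴/12 = 9.379×10^6 mm⁴
I = 9.379×10^6 mm⁴ = 9.379×10^-6 m⁴
Effective length L_e = K·L = 0.5 × 3.41 = 1.705 m
P_cr = π²EI / L_e² = π² × 10.5×10⁹ × 9.379×10^-6 / 1.705² = 3.344×10^5 N

P_cr ≈ 334 kN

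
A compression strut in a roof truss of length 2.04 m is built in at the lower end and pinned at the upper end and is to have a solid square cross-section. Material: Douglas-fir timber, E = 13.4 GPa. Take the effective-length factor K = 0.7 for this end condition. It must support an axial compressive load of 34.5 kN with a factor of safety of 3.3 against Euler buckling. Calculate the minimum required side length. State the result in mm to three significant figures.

Required P_cr = n·P = 3.3 × 34.5 = 113.8 kN
L_e = K·L = 0.7 × 2.04 = 1.428 m
Required I = P_cr·L_e²/(π²E) = 1.139×10^5 × 1.428² / (π² × 1.34×10^10) = 1.755×10^-6 m⁴
I_req = 1.755×10^6 mm⁴
Solid square: I = a⁴/12  ⇒  a = (12I)^(1/4) = (12×1.755×10^6)^(1/4) = 67.7 mm

a ≈ 67.7 mm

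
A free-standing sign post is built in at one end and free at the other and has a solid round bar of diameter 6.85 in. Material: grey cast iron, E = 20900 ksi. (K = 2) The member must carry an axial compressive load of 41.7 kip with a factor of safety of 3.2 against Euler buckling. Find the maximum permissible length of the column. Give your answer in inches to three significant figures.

I = πd⁴/64 = π×6.85⁴/64 = 108.1 in⁴
Required critical load P_cr = n·P = 3.2 × 41.7 = 133.4 kip = 1.334×10^5 lb
From P_cr = π²EI/(K·L)²:  L = (1/K)·√(π²EI/P_cr) = (1/2)·√(π²×2.09×10^7×108.1/1.334×10^5)
L = 204 in

L_max ≈ 204 in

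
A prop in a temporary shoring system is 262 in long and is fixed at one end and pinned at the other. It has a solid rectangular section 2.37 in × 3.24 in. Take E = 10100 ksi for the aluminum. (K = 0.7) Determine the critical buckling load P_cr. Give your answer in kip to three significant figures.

P_cr ≈ 10.7 kip

Buckling occurs about the weak axis: I_min = h·b³/12 with b = 2.37 in (the shorter side).
I_min = 3.24×2.37³/12 = 3.594 in⁴
Effective length L_e = K·L = 0.7 × 262 = 183.4 in
P_cr = π²EI / L_e² = π² × 10100×10³ × 3.594 / 183.4² = 1.065×10^4 lb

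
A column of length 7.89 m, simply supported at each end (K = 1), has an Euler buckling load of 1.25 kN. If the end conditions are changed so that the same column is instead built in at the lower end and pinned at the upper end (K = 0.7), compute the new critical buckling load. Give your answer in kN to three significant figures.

P_cr ≈ 2.55 kN

P_cr ∝ 1/K², so P_cr,new = P_cr,old × (K_old/K_new)² = 1.25 × (1/0.7)²
= 1.25 × 2.041 = 2.55 kN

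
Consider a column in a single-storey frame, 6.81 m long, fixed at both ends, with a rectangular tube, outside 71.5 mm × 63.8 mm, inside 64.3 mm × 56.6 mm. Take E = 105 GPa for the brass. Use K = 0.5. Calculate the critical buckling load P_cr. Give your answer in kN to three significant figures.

Weak-axis I_min = (h_o·b_o³ − h_i·b_i³)/12 with b_o = 63.8, b_i = 56.60 mm (shorter outer/inner sides).
I_min = (71.5×63.8³ − 64.30×56.60³)/12 = 5.758×10^5 mm⁴
I = 5.758×10^5 mm⁴ = 5.758×10^-7 m⁴
Effective length L_e = K·L = 0.5 × 6.81 = 3.405 m
P_cr = π²EI / L_e² = π² × 105×10⁹ × 5.758×10^-7 / 3.405² = 5.146×10^4 N

P_cr ≈ 51.5 kN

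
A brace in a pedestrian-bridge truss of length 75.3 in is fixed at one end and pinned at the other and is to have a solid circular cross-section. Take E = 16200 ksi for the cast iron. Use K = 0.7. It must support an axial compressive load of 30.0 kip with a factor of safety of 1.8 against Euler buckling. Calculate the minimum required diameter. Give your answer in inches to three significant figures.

d ≈ 2.09 in

Required P_cr = n·P = 1.8 × 30.0 = 54.00 kip
L_e = K·L = 0.7 × 75.3 = 52.71 in
Required I = P_cr·L_e²/(π²E) = 5.400×10^4 × 52.71² / (π² × 1.62×10^7) = 0.9384 in⁴
Solid circle: I = πd⁴/64  ⇒  d = (64I/π)^(1/4) = (64×0.9384/π)^(1/4) = 2.09 in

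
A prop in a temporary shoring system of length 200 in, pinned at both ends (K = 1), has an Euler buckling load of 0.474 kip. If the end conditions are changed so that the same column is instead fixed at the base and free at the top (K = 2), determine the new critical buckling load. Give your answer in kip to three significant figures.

P_cr ≈ 0.118 kip

P_cr ∝ 1/K², so P_cr,new = P_cr,old × (K_old/K_new)² = 0.474 × (1/2)²
= 0.474 × 0.2500 = 0.118 kip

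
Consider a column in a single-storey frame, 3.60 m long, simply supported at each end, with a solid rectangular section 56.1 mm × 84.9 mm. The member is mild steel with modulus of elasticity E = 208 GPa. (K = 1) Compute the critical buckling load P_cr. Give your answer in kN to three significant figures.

P_cr ≈ 198 kN

Buckling occurs about the weak axis: I_min = h·b³/12 with b = 56.1 mm (the shorter side).
I_min = 84.9×56.1³/12 = 1.249×10^6 mm⁴
I = 1.249×10^6 mm⁴ = 1.249×10^-6 m⁴
Effective length L_e = K·L = 1 × 3.60 = 3.600 m
P_cr = π²EI / L_e² = π² × 208×10⁹ × 1.249×10^-6 / 3.600² = 1.979×10^5 N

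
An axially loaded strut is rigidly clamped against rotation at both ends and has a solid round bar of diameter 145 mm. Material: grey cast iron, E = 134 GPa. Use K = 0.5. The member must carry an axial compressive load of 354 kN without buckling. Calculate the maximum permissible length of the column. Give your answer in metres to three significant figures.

L_max ≈ 18.0 m

I = πd⁴/64 = π×145⁴/64 = 2.170×10^7 mm⁴
I = 2.170×10^-5 m⁴
At the buckling limit P_cr = P = 3.540×10^5 N
From P_cr = π²EI/(K·L)²:  L = (1/K)·√(π²EI/P_cr) = (1/0.5)·√(π²×1.34×10^11×2.170×10^-5/3.540×10^5)
L = 18.0 m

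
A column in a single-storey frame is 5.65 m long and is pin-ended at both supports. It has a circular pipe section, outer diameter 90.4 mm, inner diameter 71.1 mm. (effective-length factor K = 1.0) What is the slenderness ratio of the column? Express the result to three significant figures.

λ ≈ 197

d_o = 90.4 mm, d_i = 71.1 mm
I = π(d_o⁴ − d_i⁴)/64 = π(90.4⁴ − 71.10⁴)/64 = 2.024×10^6 mm⁴
A = 2.448×10^3 mm²;  r_min = √(I/A) = √(2.024×10^6/2.448×10^3) = 28.75 mm
L_e = K·L = 1 × 5.65 m = 5.650 m = 5650.0 mm
λ = L_e / r_min = 5650.0 / 28.75 = 197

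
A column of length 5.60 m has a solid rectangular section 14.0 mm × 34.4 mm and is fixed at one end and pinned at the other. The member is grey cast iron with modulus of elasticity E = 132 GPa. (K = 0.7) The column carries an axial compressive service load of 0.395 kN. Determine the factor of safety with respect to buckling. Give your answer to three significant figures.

n ≈ 1.69

Buckling occurs about the weak axis: I_min = h·b³/12 with b = 14.0 mm (the shorter side).
I_min = 34.4×14.0³/12 = 7.866×10^3 mm⁴
I = 7.866×10^3 mm⁴ = 7.866×10^-9 m⁴
Effective length L_e = K·L = 0.7 × 5.60 = 3.920 m
P_cr = π²EI / L_e² = π² × 132×10⁹ × 7.866×10^-9 / 3.920² = 666.9 N
Factor of safety n = P_cr / P = 0.66690 / 0.395 = 1.69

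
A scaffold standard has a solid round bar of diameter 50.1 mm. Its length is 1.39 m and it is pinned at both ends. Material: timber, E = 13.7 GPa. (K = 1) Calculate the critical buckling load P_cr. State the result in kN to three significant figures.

P_cr ≈ 21.6 kN

I = πd⁴/64 = π×50.1⁴/64 = 3.093×10^5 mm⁴
I = 3.093×10^5 mm⁴ = 3.093×10^-7 m⁴
Effective length L_e = K·L = 1 × 1.39 = 1.390 m
P_cr = π²EI / L_e² = π² × 13.7×10⁹ × 3.093×10^-7 / 1.390² = 2.164×10^4 N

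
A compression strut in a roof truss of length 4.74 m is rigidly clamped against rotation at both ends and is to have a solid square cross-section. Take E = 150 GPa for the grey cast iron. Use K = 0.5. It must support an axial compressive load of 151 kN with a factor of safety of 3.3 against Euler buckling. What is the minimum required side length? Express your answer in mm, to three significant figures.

a ≈ 69.0 mm

Required P_cr = n·P = 3.3 × 151 = 498.3 kN
L_e = K·L = 0.5 × 4.74 = 2.370 m
Required I = P_cr·L_e²/(π²E) = 4.983×10^5 × 2.370² / (π² × 1.50×10^11) = 1.891×10^-6 m⁴
I_req = 1.891×10^6 mm⁴
Solid square: I = a⁴/12  ⇒  a = (12I)^(1/4) = (12×1.891×10^6)^(1/4) = 69.0 mm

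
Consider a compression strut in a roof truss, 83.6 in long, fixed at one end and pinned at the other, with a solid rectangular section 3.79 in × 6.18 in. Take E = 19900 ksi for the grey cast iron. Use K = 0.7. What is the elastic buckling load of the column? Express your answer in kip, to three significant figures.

P_cr ≈ 1610 kip

Buckling occurs about the weak axis: I_min = h·b³/12 with b = 3.79 in (the shorter side).
I_min = 6.18×3.79³/12 = 28.04 in⁴
Effective length L_e = K·L = 0.7 × 83.6 = 58.52 in
P_cr = π²EI / L_e² = π² × 19900×10³ × 28.04 / 58.52² = 1.608×10^6 lb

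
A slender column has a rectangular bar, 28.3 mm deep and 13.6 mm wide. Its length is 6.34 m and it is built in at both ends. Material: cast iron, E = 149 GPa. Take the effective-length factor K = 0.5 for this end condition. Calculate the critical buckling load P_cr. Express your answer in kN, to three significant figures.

Buckling occurs about the weak axis: I_min = h·b³/12 with b = 13.6 mm (the shorter side).
I_min = 28.3×13.6³/12 = 5.932×10^3 mm⁴
I = 5.932×10^3 mm⁴ = 5.932×10^-9 m⁴
Effective length L_e = K·L = 0.5 × 6.34 = 3.170 m
P_cr = π²EI / L_e² = π² × 149×10⁹ × 5.932×10^-9 / 3.170² = 868.1 N

P_cr ≈ 0.868 kN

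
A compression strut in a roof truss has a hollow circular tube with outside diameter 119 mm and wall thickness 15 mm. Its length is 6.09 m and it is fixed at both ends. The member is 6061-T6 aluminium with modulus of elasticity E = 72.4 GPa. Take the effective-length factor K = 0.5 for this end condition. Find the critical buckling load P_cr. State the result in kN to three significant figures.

Inner diameter d_i = 119 − 2×15 = 89.00 mm
I = π(d_o⁴ − d_i⁴)/64 = π(119⁴ − 89.00⁴)/64 = 6.764×10^6 mm⁴
I = 6.764×10^6 mm⁴ = 6.764×10^-6 m⁴
Effective length L_e = K·L = 0.5 × 6.09 = 3.045 m
P_cr = π²EI / L_e² = π² × 72.4×10⁹ × 6.764×10^-6 / 3.045² = 5.213×10^5 N

P_cr ≈ 521 kN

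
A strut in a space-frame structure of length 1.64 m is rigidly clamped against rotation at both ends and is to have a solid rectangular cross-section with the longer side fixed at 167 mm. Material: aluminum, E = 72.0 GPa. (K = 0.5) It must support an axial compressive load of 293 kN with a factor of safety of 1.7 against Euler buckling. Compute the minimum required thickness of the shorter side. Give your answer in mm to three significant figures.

b ≈ 32.4 mm

Required P_cr = n·P = 1.7 × 293 = 498.1 kN
L_e = K·L = 0.5 × 1.64 = 0.8200 m
Required I = P_cr·L_e²/(π²E) = 4.981×10^5 × 0.8200² / (π² × 7.20×10^10) = 4.713×10^-7 m⁴
I_req = 4.713×10^5 mm⁴
Rectangle, weak axis: I_min = h·b³/12 with h = 167 mm fixed  ⇒  b = (12I/h)^(1/3) = 32.4 mm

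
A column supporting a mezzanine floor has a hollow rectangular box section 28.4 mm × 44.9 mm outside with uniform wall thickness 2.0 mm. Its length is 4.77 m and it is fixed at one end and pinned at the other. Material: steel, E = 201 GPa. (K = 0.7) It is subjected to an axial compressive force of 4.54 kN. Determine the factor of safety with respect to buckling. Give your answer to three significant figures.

n ≈ 1.42

Inner dimensions: h_i = 44.9 − 2×2.0 = 40.90 mm, b_i = 28.4 − 2×2.0 = 24.40 mm
Weak-axis I_min = (h_o·b_o³ − h_i·b_i³)/12 with b_o = 28.4, b_i = 24.40 mm (shorter outer/inner sides).
I_min = (44.9×28.4³ − 40.90×24.40³)/12 = 3.620×10^4 mm⁴
I = 3.620×10^4 mm⁴ = 3.620×10^-8 m⁴
Effective length L_e = K·L = 0.7 × 4.77 = 3.339 m
P_cr = π²EI / L_e² = π² × 201×10⁹ × 3.620×10^-8 / 3.339² = 6.440×10^3 N
Factor of safety n = P_cr / P = 6.4405 / 4.54 = 1.42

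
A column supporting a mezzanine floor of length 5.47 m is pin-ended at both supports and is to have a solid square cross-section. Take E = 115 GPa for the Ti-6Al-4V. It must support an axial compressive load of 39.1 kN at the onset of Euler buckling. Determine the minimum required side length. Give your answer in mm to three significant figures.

L_e = K·L = 1 × 5.47 = 5.470 m
Required I = P_cr·L_e²/(π²E) = 3.910×10^4 × 5.470² / (π² × 1.15×10^11) = 1.031×10^-6 m⁴
I_req = 1.031×10^6 mm⁴
Solid square: I = a⁴/12  ⇒  a = (12I)^(1/4) = (12×1.031×10^6)^(1/4) = 59.3 mm

a ≈ 59.3 mm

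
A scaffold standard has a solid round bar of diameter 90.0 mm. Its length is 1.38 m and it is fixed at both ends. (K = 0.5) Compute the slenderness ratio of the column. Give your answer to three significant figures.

I = πd⁴/64 = π×90.0⁴/64 = 3.221×10^6 mm⁴
A = 6.362×10^3 mm²;  r_min = √(I/A) = √(3.221×10^6/6.362×10^3) = 22.50 mm
L_e = K·L = 0.5 × 1.38 m = 0.6900 m = 690.00 mm
λ = L_e / r_min = 690.00 / 22.50 = 30.7

λ ≈ 30.7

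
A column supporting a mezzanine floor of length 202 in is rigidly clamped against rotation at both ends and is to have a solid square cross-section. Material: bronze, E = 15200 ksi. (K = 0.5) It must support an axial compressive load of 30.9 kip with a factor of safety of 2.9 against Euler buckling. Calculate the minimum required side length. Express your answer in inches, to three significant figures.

a ≈ 2.92 in

Required P_cr = n·P = 2.9 × 30.9 = 89.61 kip
L_e = K·L = 0.5 × 202 = 101.0 in
Required I = P_cr·L_e²/(π²E) = 8.961×10^4 × 101.0² / (π² × 1.52×10^7) = 6.093 in⁴
Solid square: I = a⁴/12  ⇒  a = (12I)^(1/4) = (12×6.093)^(1/4) = 2.92 in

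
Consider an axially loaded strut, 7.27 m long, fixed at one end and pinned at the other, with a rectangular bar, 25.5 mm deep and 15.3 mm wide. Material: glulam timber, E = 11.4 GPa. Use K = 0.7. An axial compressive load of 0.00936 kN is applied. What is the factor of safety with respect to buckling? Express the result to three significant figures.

Buckling occurs about the weak axis: I_min = h·b³/12 with b = 15.3 mm (the shorter side).
I_min = 25.5×15.3³/12 = 7.611×10^3 mm⁴
I = 7.611×10^3 mm⁴ = 7.611×10^-9 m⁴
Effective length L_e = K·L = 0.7 × 7.27 = 5.089 m
P_cr = π²EI / L_e² = π² × 11.4×10⁹ × 7.611×10^-9 / 5.089² = 33.07 N
Factor of safety n = P_cr / P = 0.033065 / 0.00936 = 3.53

n ≈ 3.53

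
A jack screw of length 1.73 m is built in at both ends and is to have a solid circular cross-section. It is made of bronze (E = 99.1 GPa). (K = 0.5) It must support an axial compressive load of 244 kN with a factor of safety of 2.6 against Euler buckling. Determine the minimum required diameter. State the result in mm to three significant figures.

d ≈ 56.1 mm

Required P_cr = n·P = 2.6 × 244 = 634.4 kN
L_e = K·L = 0.5 × 1.73 = 0.8650 m
Required I = P_cr·L_e²/(π²E) = 6.344×10^5 × 0.8650² / (π² × 9.91×10^10) = 4.853×10^-7 m⁴
I_req = 4.853×10^5 mm⁴
Solid circle: I = πd⁴/64  ⇒  d = (64I/π)^(1/4) = (64×4.853×10^5/π)^(1/4) = 56.1 mm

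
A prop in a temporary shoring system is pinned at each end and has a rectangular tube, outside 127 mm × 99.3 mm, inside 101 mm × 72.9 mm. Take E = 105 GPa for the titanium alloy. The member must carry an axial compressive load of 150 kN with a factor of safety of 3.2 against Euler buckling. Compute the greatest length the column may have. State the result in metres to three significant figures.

L_max ≈ 3.92 m

Weak-axis I_min = (h_o·b_o³ − h_i·b_i³)/12 with b_o = 99.3, b_i = 72.90 mm (shorter outer/inner sides).
I_min = (127×99.3³ − 101.0×72.90³)/12 = 7.102×10^6 mm⁴
I = 7.102×10^-6 m⁴
Required critical load P_cr = n·P = 3.2 × 150 = 480.0 kN = 4.800×10^5 N
From P_cr = π²EI/(K·L)²:  L = (1/K)·√(π²EI/P_cr) = (1/1)·√(π²×1.05×10^11×7.102×10^-6/4.800×10^5)
L = 3.92 m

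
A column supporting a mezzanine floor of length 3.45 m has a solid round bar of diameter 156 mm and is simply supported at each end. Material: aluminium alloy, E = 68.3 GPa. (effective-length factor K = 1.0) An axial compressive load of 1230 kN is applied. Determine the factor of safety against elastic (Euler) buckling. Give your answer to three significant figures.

I = πd⁴/64 = π×156⁴/64 = 2.907×10^7 mm⁴
I = 2.907×10^7 mm⁴ = 2.907×10^-5 m⁴
Effective length L_e = K·L = 1 × 3.45 = 3.450 m
P_cr = π²EI / L_e² = π² × 68.3×10⁹ × 2.907×10^-5 / 3.450² = 1.646×10^6 N
Factor of safety n = P_cr / P = 1646.5 / 1230 = 1.34

n ≈ 1.34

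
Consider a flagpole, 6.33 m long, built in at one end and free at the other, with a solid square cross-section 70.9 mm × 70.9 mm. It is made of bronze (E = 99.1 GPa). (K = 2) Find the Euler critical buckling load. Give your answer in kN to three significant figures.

P_cr ≈ 12.9 kN

I = a⁴/12 = 70.9⁴/12 = 2.106×10^6 mm⁴
I = 2.106×10^6 mm⁴ = 2.106×10^-6 m⁴
Effective length L_e = K·L = 2 × 6.33 = 12.66 m
P_cr = π²EI / L_e² = π² × 99.1×10⁹ × 2.106×10^-6 / 12.66² = 1.285×10^4 N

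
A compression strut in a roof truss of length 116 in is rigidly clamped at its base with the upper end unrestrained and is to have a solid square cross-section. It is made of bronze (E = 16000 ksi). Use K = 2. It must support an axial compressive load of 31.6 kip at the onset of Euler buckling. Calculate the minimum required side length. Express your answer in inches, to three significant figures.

a ≈ 3.37 in

L_e = K·L = 2 × 116 = 232.0 in
Required I = P_cr·L_e²/(π²E) = 3.160×10^4 × 232.0² / (π² × 1.60×10^7) = 10.77 in⁴
Solid square: I = a⁴/12  ⇒  a = (12I)^(1/4) = (12×10.77)^(1/4) = 3.37 in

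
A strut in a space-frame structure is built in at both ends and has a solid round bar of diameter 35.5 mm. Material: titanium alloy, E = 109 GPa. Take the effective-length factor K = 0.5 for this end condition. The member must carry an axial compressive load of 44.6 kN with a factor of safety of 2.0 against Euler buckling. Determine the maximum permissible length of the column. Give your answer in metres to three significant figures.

I = πd⁴/64 = π×35.5⁴/64 = 7.796×10^4 mm⁴
I = 7.796×10^-8 m⁴
Required critical load P_cr = n·P = 2.0 × 44.6 = 89.20 kN = 8.920×10^4 N
From P_cr = π²EI/(K·L)²:  L = (1/K)·√(π²EI/P_cr) = (1/0.5)·√(π²×1.09×10^11×7.796×10^-8/8.920×10^4)
L = 1.94 m

L_max ≈ 1.94 m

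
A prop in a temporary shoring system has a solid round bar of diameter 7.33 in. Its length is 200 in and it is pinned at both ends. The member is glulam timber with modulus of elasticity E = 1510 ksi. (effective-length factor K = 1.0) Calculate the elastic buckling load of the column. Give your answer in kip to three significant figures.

I = πd⁴/64 = π×7.33⁴/64 = 141.7 in⁴
Effective length L_e = K·L = 1 × 200 = 200.0 in
P_cr = π²EI / L_e² = π² × 1510×10³ × 141.7 / 200.0² = 5.280×10^4 lb

P_cr ≈ 52.8 kip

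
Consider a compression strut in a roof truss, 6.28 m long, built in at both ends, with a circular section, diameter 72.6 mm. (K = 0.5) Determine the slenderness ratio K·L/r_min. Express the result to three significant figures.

λ ≈ 173

I = πd⁴/64 = π×72.6⁴/64 = 1.364×10^6 mm⁴
A = 4.140×10^3 mm²;  r_min = √(I/A) = √(1.364×10^6/4.140×10^3) = 18.15 mm
L_e = K·L = 0.5 × 6.28 m = 3.140 m = 3140.0 mm
λ = L_e / r_min = 3140.0 / 18.15 = 173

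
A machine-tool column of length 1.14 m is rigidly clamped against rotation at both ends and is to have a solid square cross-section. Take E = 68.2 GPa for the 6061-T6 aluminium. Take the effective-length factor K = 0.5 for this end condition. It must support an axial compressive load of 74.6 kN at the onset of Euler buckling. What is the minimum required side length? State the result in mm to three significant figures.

L_e = K·L = 0.5 × 1.14 = 0.5700 m
Required I = P_cr·L_e²/(π²E) = 7.460×10^4 × 0.5700² / (π² × 6.82×10^10) = 3.601×10^-8 m⁴
I_req = 3.601×10^4 mm⁴
Solid square: I = a⁴/12  ⇒  a = (12I)^(1/4) = (12×3.601×10^4)^(1/4) = 25.6 mm

a ≈ 25.6 mm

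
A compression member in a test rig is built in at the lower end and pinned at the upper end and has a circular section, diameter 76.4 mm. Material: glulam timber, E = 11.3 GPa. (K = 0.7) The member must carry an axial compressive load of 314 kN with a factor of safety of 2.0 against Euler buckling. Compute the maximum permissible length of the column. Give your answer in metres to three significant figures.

L_max ≈ 0.779 m

I = πd⁴/64 = π×76.4⁴/64 = 1.672×10^6 mm⁴
I = 1.672×10^-6 m⁴
Required critical load P_cr = n·P = 2.0 × 314 = 628.0 kN = 6.280×10^5 N
From P_cr = π²EI/(K·L)²:  L = (1/K)·√(π²EI/P_cr) = (1/0.7)·√(π²×1.13×10^10×1.672×10^-6/6.280×10^5)
L = 0.779 m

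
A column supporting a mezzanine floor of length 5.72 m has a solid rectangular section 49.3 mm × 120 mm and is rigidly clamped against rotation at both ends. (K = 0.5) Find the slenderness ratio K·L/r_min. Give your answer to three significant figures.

λ ≈ 201

Buckling occurs about the weak axis: I_min = h·b³/12 with b = 49.3 mm (the shorter side).
I_min = 120×49.3³/12 = 1.198×10^6 mm⁴
A = 5.916×10^3 mm²;  r_min = √(I/A) = √(1.198×10^6/5.916×10^3) = 14.23 mm
L_e = K·L = 0.5 × 5.72 m = 2.860 m = 2860.0 mm
λ = L_e / r_min = 2860.0 / 14.23 = 201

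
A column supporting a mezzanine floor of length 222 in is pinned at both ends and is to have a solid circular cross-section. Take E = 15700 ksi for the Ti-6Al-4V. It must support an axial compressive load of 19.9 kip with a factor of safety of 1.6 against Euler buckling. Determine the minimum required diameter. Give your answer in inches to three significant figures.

Required P_cr = n·P = 1.6 × 19.9 = 31.84 kip
L_e = K·L = 1 × 222 = 222.0 in
Required I = P_cr·L_e²/(π²E) = 3.184×10^4 × 222.0² / (π² × 1.57×10^7) = 10.13 in⁴
Solid circle: I = πd⁴/64  ⇒  d = (64I/π)^(1/4) = (64×10.13/π)^(1/4) = 3.79 in

d ≈ 3.79 in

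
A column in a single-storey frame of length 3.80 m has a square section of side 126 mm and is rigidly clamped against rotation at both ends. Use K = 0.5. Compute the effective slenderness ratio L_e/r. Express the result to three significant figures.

For a square r = a/√12 = 126/√12 = 36.37 mm
L_e = K·L = 0.5 × 3.80 m = 1.900 m = 1900.0 mm
λ = L_e / r_min = 1900.0 / 36.37 = 52.2

λ ≈ 52.2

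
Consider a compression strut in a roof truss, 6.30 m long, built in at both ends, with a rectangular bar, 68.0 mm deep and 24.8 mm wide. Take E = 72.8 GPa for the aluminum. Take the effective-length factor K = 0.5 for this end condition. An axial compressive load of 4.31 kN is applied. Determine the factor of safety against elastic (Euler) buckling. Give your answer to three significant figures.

n ≈ 1.45

Buckling occurs about the weak axis: I_min = h·b³/12 with b = 24.8 mm (the shorter side).
I_min = 68.0×24.8³/12 = 8.643×10^4 mm⁴
I = 8.643×10^4 mm⁴ = 8.643×10^-8 m⁴
Effective length L_e = K·L = 0.5 × 6.30 = 3.150 m
P_cr = π²EI / L_e² = π² × 72.8×10⁹ × 8.643×10^-8 / 3.150² = 6.259×10^3 N
Factor of safety n = P_cr / P = 6.2588 / 4.31 = 1.45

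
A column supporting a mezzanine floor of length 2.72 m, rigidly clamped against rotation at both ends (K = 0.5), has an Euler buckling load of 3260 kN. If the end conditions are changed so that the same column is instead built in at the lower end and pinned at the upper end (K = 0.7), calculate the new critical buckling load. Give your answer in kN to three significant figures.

P_cr ∝ 1/K², so P_cr,new = P_cr,old × (K_old/K_new)² = 3260 × (0.5/0.7)²
= 3260 × 0.5102 = 1660 kN

P_cr ≈ 1660 kN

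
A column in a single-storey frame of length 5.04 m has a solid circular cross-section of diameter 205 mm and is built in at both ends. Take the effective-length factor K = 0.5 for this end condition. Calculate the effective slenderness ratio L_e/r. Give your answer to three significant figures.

For a solid circle r = d/4 = 205/4 = 51.25 mm
L_e = K·L = 0.5 × 5.04 m = 2.520 m = 2520.0 mm
λ = L_e / r_min = 2520.0 / 51.25 = 49.2

λ ≈ 49.2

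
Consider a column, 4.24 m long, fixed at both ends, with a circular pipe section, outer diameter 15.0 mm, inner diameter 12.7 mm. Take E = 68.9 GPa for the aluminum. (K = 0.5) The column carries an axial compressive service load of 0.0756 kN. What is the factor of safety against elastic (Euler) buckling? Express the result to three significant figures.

n ≈ 2.42

d_o = 15.0 mm, d_i = 12.7 mm
I = π(d_o⁴ − d_i⁴)/64 = π(15.0⁴ − 12.70⁴)/64 = 1.208×10^3 mm⁴
I = 1.208×10^3 mm⁴ = 1.208×10^-9 m⁴
Effective length L_e = K·L = 0.5 × 4.24 = 2.120 m
P_cr = π²EI / L_e² = π² × 68.9×10⁹ × 1.208×10^-9 / 2.120² = 182.8 N
Factor of safety n = P_cr / P = 0.18278 / 0.0756 = 2.42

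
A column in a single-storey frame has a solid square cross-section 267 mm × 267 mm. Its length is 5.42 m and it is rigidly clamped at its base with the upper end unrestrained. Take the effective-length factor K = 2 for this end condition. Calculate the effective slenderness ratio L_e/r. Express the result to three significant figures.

λ ≈ 141

For a square r = a/√12 = 267/√12 = 77.08 mm
L_e = K·L = 2 × 5.42 m = 10.84 m = 10840 mm
λ = L_e / r_min = 10840 / 77.08 = 141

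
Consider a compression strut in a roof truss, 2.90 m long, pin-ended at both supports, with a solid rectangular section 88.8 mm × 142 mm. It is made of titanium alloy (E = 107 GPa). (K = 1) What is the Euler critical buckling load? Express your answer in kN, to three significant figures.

P_cr ≈ 1040 kN

Buckling occurs about the weak axis: I_min = h·b³/12 with b = 88.8 mm (the shorter side).
I_min = 142×88.8³/12 = 8.286×10^6 mm⁴
I = 8.286×10^6 mm⁴ = 8.286×10^-6 m⁴
Effective length L_e = K·L = 1 × 2.90 = 2.900 m
P_cr = π²EI / L_e² = π² × 107×10⁹ × 8.286×10^-6 / 2.900² = 1.040×10^6 N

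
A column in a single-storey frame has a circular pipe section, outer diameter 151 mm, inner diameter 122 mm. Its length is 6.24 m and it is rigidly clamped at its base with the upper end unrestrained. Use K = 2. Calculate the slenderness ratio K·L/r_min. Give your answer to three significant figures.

λ ≈ 257

d_o = 151 mm, d_i = 122 mm
I = π(d_o⁴ − d_i⁴)/64 = π(151⁴ − 122.0⁴)/64 = 1.465×10^7 mm⁴
A = 6.218×10^3 mm²;  r_min = √(I/A) = √(1.465×10^7/6.218×10^3) = 48.53 mm
L_e = K·L = 2 × 6.24 m = 12.48 m = 12480 mm
λ = L_e / r_min = 12480 / 48.53 = 257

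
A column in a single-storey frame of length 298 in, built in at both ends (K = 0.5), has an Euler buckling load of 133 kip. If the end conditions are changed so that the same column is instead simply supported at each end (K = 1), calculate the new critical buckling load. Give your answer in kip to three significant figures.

P_cr ≈ 33.2 kip

P_cr ∝ 1/K², so P_cr,new = P_cr,old × (K_old/K_new)² = 133 × (0.5/1)²
= 133 × 0.2500 = 33.2 kip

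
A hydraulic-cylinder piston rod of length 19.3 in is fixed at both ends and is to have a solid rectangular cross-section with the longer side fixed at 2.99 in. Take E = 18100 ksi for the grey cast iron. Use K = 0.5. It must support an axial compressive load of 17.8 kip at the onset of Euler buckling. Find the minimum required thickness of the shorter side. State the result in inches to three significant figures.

b ≈ 0.334 in

L_e = K·L = 0.5 × 19.3 = 9.650 in
Required I = P_cr·L_e²/(π²E) = 1.780×10^4 × 9.650² / (π² × 1.81×10^7) = 9.279×10^-3 in⁴
Rectangle, weak axis: I_min = h·b³/12 with h = 2.99 in fixed  ⇒  b = (12I/h)^(1/3) = 0.334 in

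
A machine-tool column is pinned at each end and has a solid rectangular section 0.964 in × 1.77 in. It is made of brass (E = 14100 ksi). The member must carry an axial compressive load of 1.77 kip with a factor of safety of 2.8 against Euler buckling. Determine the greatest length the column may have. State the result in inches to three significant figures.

L_max ≈ 60.9 in

Buckling occurs about the weak axis: I_min = h·b³/12 with b = 0.964 in (the shorter side).
I_min = 1.77×0.964³/12 = 0.1321 in⁴
Required critical load P_cr = n·P = 2.8 × 1.77 = 4.956 kip = 4.956×10^3 lb
From P_cr = π²EI/(K·L)²:  L = (1/K)·√(π²EI/P_cr) = (1/1)·√(π²×1.41×10^7×0.1321/4.956×10^3)
L = 60.9 in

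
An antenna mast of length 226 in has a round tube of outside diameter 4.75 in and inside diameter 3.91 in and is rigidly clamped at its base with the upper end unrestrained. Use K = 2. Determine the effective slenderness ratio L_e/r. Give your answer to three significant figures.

d_o = 4.75 in, d_i = 3.91 in
I = π(d_o⁴ − d_i⁴)/64 = π(4.75⁴ − 3.910⁴)/64 = 13.52 in⁴
A = 5.713 in²;  r_min = √(I/A) = √(13.52/5.713) = 1.538 in
L_e = K·L = 2 × 226 = 452.0 in
λ = L_e / r_min = 452.00 / 1.538 = 294

λ ≈ 294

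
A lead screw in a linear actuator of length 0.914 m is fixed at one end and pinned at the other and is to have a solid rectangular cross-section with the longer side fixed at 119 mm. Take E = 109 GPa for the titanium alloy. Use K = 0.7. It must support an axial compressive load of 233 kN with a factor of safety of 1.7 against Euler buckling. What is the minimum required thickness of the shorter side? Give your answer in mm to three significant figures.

b ≈ 24.8 mm

Required P_cr = n·P = 1.7 × 233 = 396.1 kN
L_e = K·L = 0.7 × 0.914 = 0.6398 m
Required I = P_cr·L_e²/(π²E) = 3.961×10^5 × 0.6398² / (π² × 1.09×10^11) = 1.507×10^-7 m⁴
I_req = 1.507×10^5 mm⁴
Rectangle, weak axis: I_min = h·b³/12 with h = 119 mm fixed  ⇒  b = (12I/h)^(1/3) = 24.8 mm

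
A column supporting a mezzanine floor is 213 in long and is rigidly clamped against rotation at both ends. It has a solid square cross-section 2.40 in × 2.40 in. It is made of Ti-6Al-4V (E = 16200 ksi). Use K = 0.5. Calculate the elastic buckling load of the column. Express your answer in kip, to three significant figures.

I = a⁴/12 = 2.40⁴/12 = 2.765 in⁴
Effective length L_e = K·L = 0.5 × 213 = 106.5 in
P_cr = π²EI / L_e² = π² × 16200×10³ × 2.765 / 106.5² = 3.897×10^4 lb

P_cr ≈ 39.0 kip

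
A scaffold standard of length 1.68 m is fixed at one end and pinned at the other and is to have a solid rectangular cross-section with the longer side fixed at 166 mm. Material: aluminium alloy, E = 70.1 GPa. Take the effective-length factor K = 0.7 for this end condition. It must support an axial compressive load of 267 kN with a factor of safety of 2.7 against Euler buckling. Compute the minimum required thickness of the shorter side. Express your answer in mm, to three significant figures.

b ≈ 47.1 mm

Required P_cr = n·P = 2.7 × 267 = 720.9 kN
L_e = K·L = 0.7 × 1.68 = 1.176 m
Required I = P_cr·L_e²/(π²E) = 7.209×10^5 × 1.176² / (π² × 7.01×10^10) = 1.441×10^-6 m⁴
I_req = 1.441×10^6 mm⁴
Rectangle, weak axis: I_min = h·b³/12 with h = 166 mm fixed  ⇒  b = (12I/h)^(1/3) = 47.1 mm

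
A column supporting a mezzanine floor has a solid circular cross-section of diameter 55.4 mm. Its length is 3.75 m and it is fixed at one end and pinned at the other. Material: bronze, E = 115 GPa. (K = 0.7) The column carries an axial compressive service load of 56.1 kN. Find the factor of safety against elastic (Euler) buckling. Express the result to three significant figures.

I = πd⁴/64 = π×55.4⁴/64 = 4.624×10^5 mm⁴
I = 4.624×10^5 mm⁴ = 4.624×10^-7 m⁴
Effective length L_e = K·L = 0.7 × 3.75 = 2.625 m
P_cr = π²EI / L_e² = π² × 115×10⁹ × 4.624×10^-7 / 2.625² = 7.616×10^4 N
Factor of safety n = P_cr / P = 76.164 / 56.1 = 1.36

n ≈ 1.36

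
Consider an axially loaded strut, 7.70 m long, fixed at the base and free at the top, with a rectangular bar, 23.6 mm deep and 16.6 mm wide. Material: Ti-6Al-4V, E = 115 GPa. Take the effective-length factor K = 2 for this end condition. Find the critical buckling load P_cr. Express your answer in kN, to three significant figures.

P_cr ≈ 0.0431 kN

Buckling occurs about the weak axis: I_min = h·b³/12 with b = 16.6 mm (the shorter side).
I_min = 23.6×16.6³/12 = 8.996×10^3 mm⁴
I = 8.996×10^3 mm⁴ = 8.996×10^-9 m⁴
Effective length L_e = K·L = 2 × 7.70 = 15.40 m
P_cr = π²EI / L_e² = π² × 115×10⁹ × 8.996×10^-9 / 15.40² = 43.05 N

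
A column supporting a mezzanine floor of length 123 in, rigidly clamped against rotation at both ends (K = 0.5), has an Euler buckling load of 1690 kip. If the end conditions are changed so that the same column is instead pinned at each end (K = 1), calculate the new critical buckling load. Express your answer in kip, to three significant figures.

P_cr ≈ 422 kip

P_cr ∝ 1/K², so P_cr,new = P_cr,old × (K_old/K_new)² = 1690 × (0.5/1)²
= 1690 × 0.2500 = 422 kip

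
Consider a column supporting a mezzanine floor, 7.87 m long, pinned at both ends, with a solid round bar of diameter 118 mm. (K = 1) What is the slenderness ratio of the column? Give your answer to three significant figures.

For a solid circle r = d/4 = 118/4 = 29.50 mm
L_e = K·L = 1 × 7.87 m = 7.870 m = 7870.0 mm
λ = L_e / r_min = 7870.0 / 29.50 = 267

λ ≈ 267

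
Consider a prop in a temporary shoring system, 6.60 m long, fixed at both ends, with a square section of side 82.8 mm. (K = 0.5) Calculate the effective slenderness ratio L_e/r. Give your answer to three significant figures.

λ ≈ 138

I = a⁴/12 = 82.8⁴/12 = 3.917×10^6 mm⁴
A = 6.856×10^3 mm²;  r_min = √(I/A) = √(3.917×10^6/6.856×10^3) = 23.90 mm
L_e = K·L = 0.5 × 6.60 m = 3.300 m = 3300.0 mm
λ = L_e / r_min = 3300.0 / 23.90 = 138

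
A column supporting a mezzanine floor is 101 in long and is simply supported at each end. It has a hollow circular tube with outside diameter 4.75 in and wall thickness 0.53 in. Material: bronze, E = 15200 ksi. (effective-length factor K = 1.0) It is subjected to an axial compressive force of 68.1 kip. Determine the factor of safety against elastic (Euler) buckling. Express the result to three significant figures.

n ≈ 3.43

Inner diameter d_i = 4.75 − 2×0.53 = 3.690 in
I = π(d_o⁴ − d_i⁴)/64 = π(4.75⁴ − 3.690⁴)/64 = 15.89 in⁴
Effective length L_e = K·L = 1 × 101 = 101.0 in
P_cr = π²EI / L_e² = π² × 15200×10³ × 15.89 / 101.0² = 2.337×10^5 lb
Factor of safety n = P_cr / P = 233.65 / 68.1 = 3.43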